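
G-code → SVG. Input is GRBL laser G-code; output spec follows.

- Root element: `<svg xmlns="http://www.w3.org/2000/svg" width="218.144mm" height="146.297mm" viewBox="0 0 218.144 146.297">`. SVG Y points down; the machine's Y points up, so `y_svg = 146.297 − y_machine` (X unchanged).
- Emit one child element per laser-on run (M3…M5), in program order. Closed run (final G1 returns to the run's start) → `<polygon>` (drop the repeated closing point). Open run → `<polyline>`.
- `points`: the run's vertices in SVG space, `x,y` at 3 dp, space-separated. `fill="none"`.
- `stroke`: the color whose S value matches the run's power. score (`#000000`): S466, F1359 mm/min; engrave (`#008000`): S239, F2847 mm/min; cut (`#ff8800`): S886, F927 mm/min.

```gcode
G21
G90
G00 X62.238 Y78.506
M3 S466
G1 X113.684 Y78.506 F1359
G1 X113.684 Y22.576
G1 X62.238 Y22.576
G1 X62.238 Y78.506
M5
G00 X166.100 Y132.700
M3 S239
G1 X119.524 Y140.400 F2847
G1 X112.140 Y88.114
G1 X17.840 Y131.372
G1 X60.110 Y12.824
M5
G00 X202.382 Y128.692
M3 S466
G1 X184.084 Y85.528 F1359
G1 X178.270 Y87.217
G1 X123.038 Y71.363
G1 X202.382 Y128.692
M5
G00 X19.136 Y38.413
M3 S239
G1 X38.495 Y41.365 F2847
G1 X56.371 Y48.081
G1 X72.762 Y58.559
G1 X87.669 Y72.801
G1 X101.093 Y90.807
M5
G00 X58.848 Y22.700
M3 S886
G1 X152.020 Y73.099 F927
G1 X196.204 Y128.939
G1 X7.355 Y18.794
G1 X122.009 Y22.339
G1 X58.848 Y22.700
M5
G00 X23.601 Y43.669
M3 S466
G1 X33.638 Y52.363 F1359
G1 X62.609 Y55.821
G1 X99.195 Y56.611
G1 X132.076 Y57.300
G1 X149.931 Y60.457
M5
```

Each laser-on run becomes one SVG element. Flip Y back into SVG space with y_svg = 146.297 − y_machine.

Run 1: power S466 maps to stroke `#000000` (score). The run returns to its start, so emit a `<polygon>` with points (Y-flipped): 62.238,67.791 113.684,67.791 113.684,123.721 62.238,123.721.

Run 2: power S239 maps to stroke `#008000` (engrave). The run is open, so emit a `<polyline>` with points (Y-flipped): 166.100,13.597 119.524,5.897 112.140,58.183 17.840,14.925 60.110,133.473.

Run 3: S466 ⇒ score layer `#000000`. The run returns to its start, so emit a `<polygon>` with points (Y-flipped): 202.382,17.605 184.084,60.769 178.270,59.080 123.038,74.934.

Run 4: power S239 maps to stroke `#008000` (engrave). The run is open, so emit a `<polyline>` with points (Y-flipped): 19.136,107.884 38.495,104.932 56.371,98.216 72.762,87.738 87.669,73.496 101.093,55.490.

Run 5: power S886 maps to stroke `#ff8800` (cut). The run returns to its start, so emit a `<polygon>` with points (Y-flipped): 58.848,123.597 152.020,73.198 196.204,17.358 7.355,127.503 122.009,123.958.

Run 6: power S466 maps to stroke `#000000` (score). The run is open, so emit a `<polyline>` with points (Y-flipped): 23.601,102.628 33.638,93.934 62.609,90.476 99.195,89.686 132.076,88.997 149.931,85.840.

<svg xmlns="http://www.w3.org/2000/svg" width="218.144mm" height="146.297mm" viewBox="0 0 218.144 146.297">
  <polygon points="62.238,67.791 113.684,67.791 113.684,123.721 62.238,123.721" fill="none" stroke="#000000"/>
  <polyline points="166.100,13.597 119.524,5.897 112.140,58.183 17.840,14.925 60.110,133.473" fill="none" stroke="#008000"/>
  <polygon points="202.382,17.605 184.084,60.769 178.270,59.080 123.038,74.934" fill="none" stroke="#000000"/>
  <polyline points="19.136,107.884 38.495,104.932 56.371,98.216 72.762,87.738 87.669,73.496 101.093,55.490" fill="none" stroke="#008000"/>
  <polygon points="58.848,123.597 152.020,73.198 196.204,17.358 7.355,127.503 122.009,123.958" fill="none" stroke="#ff8800"/>
  <polyline points="23.601,102.628 33.638,93.934 62.609,90.476 99.195,89.686 132.076,88.997 149.931,85.840" fill="none" stroke="#000000"/>
</svg>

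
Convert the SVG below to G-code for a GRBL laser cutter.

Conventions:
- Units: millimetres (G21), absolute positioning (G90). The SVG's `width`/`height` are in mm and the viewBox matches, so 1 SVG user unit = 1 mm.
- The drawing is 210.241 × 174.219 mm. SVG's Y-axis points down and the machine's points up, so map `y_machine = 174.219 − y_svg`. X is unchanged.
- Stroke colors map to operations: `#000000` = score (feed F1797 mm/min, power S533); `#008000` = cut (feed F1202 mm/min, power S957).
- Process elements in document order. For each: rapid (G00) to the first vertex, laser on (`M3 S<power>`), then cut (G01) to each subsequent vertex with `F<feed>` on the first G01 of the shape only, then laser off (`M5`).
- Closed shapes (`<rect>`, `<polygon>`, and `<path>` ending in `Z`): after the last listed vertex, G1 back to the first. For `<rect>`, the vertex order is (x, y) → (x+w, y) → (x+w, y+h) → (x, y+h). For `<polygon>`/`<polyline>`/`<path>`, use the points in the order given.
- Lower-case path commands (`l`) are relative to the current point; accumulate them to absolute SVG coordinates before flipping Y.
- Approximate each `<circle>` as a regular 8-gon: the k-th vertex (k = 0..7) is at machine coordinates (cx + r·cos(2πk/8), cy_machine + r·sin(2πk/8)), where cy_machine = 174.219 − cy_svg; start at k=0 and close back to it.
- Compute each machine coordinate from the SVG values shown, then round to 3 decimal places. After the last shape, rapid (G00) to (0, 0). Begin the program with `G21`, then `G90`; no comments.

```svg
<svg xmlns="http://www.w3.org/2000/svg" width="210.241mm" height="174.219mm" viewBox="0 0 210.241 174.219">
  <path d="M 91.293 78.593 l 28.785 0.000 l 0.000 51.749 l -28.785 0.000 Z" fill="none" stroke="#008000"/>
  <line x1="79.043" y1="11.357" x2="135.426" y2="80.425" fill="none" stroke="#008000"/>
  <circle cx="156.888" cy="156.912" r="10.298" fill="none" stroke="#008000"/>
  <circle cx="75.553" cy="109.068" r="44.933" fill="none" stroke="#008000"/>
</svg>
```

Since the viewBox matches the mm dimensions, user units are millimetres directly. The only transform is the Y-flip y_m = 174.219 − y_svg.

Shape 1 is a rectangle drawn with `<path>`. Its stroke #008000 means cut at S957, F1202. After flipping Y the toolpath is (91.293,95.626) → (120.078,95.626) → (120.078,43.877) → (91.293,43.877) → (91.293,95.626), returning to the start.

Shape 2 is a line segment drawn with `<line>`. Its stroke #008000 means cut at S957, F1202. After flipping Y the toolpath is (79.043,162.862) → (135.426,93.794).

Shape 3 is a circle drawn with `<circle>`. Its stroke #008000 means cut at S957, F1202. After flipping Y the toolpath is (167.186,17.307) → (164.170,24.589) → (156.888,27.605) → (149.606,24.589) → (146.590,17.307) → (149.606,10.025) → (156.888,7.009) → (164.170,10.025) → (167.186,17.307), returning to the start.

Shape 4 is a circle drawn with `<circle>`. Its stroke #008000 means cut at S957, F1202. After flipping Y the toolpath is (120.486,65.151) → (107.325,96.923) → (75.553,110.084) → (43.781,96.923) → (30.620,65.151) → (43.781,33.379) → (75.553,20.218) → (107.325,33.379) → (120.486,65.151), returning to the start.

G21
G90
G00 X91.293 Y95.626
M3 S957
G01 X120.078 Y95.626 F1202
G01 X120.078 Y43.877
G01 X91.293 Y43.877
G01 X91.293 Y95.626
M5
G00 X79.043 Y162.862
M3 S957
G01 X135.426 Y93.794 F1202
M5
G00 X167.186 Y17.307
M3 S957
G01 X164.170 Y24.589 F1202
G01 X156.888 Y27.605
G01 X149.606 Y24.589
G01 X146.590 Y17.307
G01 X149.606 Y10.025
G01 X156.888 Y7.009
G01 X164.170 Y10.025
G01 X167.186 Y17.307
M5
G00 X120.486 Y65.151
M3 S957
G01 X107.325 Y96.923 F1202
G01 X75.553 Y110.084
G01 X43.781 Y96.923
G01 X30.620 Y65.151
G01 X43.781 Y33.379
G01 X75.553 Y20.218
G01 X107.325 Y33.379
G01 X120.486 Y65.151
M5
G00 X0.000 Y0.000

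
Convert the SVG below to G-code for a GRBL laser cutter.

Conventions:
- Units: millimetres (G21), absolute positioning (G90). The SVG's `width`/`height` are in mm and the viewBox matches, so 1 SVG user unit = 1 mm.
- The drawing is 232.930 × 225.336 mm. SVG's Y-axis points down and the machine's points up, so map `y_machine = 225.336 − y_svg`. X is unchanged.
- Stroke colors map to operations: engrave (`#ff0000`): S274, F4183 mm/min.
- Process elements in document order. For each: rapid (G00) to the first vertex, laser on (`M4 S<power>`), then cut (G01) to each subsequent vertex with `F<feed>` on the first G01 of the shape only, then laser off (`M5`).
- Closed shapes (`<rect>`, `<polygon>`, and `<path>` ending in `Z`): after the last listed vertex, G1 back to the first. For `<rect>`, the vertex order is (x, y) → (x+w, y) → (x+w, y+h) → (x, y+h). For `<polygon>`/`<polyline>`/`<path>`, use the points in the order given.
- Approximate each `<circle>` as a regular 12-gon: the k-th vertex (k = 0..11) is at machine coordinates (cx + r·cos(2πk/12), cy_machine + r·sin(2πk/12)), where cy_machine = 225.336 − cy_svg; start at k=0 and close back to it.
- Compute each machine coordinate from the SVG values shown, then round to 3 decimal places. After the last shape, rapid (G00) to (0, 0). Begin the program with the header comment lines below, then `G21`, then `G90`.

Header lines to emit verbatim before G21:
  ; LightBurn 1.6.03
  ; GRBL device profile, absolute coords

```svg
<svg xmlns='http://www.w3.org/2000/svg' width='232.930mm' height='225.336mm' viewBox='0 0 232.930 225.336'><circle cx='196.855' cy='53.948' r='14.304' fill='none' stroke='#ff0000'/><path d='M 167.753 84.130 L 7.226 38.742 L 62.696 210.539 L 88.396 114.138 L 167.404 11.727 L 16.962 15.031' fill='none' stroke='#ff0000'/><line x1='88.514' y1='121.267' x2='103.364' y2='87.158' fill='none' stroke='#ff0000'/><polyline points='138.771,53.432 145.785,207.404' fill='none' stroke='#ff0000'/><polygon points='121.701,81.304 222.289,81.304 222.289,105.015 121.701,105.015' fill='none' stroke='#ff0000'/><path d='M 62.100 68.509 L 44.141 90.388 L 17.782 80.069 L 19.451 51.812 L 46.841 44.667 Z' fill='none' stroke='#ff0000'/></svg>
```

viewBox `0 0 232.930 225.336` with mm width/height → 1 unit = 1 mm. Flip: y_m = 225.336 − y_svg.

**Shape 1** — `<circle>` circle, stroke `#ff0000` → engrave (S274, F4183). Machine vertices: (211.159,171.388) → (209.243,178.540) → (204.007,183.776) → (196.855,185.692) → (189.703,183.776) → (184.467,178.540) → (182.551,171.388) → (184.467,164.236) → (189.703,159.000) → (196.855,157.084) → (204.007,159.000) → (209.243,164.236) → (211.159,171.388). Closed: final G1 returns to the first vertex.

**Shape 2** — `<path>` open polyline, stroke `#ff0000` → engrave (S274, F4183). Machine vertices: (167.753,141.206) → (7.226,186.594) → (62.696,14.797) → (88.396,111.198) → (167.404,213.609) → (16.962,210.305). Open path.

**Shape 3** — `<line>` line segment, stroke `#ff0000` → engrave (S274, F4183). Machine vertices: (88.514,104.069) → (103.364,138.178). Open path.

**Shape 4** — `<polyline>` line segment, stroke `#ff0000` → engrave (S274, F4183). Machine vertices: (138.771,171.904) → (145.785,17.932). Open path.

**Shape 5** — `<polygon>` rectangle, stroke `#ff0000` → engrave (S274, F4183). Machine vertices: (121.701,144.032) → (222.289,144.032) → (222.289,120.321) → (121.701,120.321) → (121.701,144.032). Closed: final G1 returns to the first vertex.

**Shape 6** — `<path>` regular polygon, stroke `#ff0000` → engrave (S274, F4183). Machine vertices: (62.100,156.827) → (44.141,134.948) → (17.782,145.267) → (19.451,173.524) → (46.841,180.669) → (62.100,156.827). Closed: final G1 returns to the first vertex.

; LightBurn 1.6.03
; GRBL device profile, absolute coords
G21
G90
G00 X211.159 Y171.388
M4 S274
G01 X209.243 Y178.540 F4183
G01 X204.007 Y183.776
G01 X196.855 Y185.692
G01 X189.703 Y183.776
G01 X184.467 Y178.540
G01 X182.551 Y171.388
G01 X184.467 Y164.236
G01 X189.703 Y159.000
G01 X196.855 Y157.084
G01 X204.007 Y159.000
G01 X209.243 Y164.236
G01 X211.159 Y171.388
M5
G00 X167.753 Y141.206
M4 S274
G01 X7.226 Y186.594 F4183
G01 X62.696 Y14.797
G01 X88.396 Y111.198
G01 X167.404 Y213.609
G01 X16.962 Y210.305
M5
G00 X88.514 Y104.069
M4 S274
G01 X103.364 Y138.178 F4183
M5
G00 X138.771 Y171.904
M4 S274
G01 X145.785 Y17.932 F4183
M5
G00 X121.701 Y144.032
M4 S274
G01 X222.289 Y144.032 F4183
G01 X222.289 Y120.321
G01 X121.701 Y120.321
G01 X121.701 Y144.032
M5
G00 X62.100 Y156.827
M4 S274
G01 X44.141 Y134.948 F4183
G01 X17.782 Y145.267
G01 X19.451 Y173.524
G01 X46.841 Y180.669
G01 X62.100 Y156.827
M5
G00 X0.000 Y0.000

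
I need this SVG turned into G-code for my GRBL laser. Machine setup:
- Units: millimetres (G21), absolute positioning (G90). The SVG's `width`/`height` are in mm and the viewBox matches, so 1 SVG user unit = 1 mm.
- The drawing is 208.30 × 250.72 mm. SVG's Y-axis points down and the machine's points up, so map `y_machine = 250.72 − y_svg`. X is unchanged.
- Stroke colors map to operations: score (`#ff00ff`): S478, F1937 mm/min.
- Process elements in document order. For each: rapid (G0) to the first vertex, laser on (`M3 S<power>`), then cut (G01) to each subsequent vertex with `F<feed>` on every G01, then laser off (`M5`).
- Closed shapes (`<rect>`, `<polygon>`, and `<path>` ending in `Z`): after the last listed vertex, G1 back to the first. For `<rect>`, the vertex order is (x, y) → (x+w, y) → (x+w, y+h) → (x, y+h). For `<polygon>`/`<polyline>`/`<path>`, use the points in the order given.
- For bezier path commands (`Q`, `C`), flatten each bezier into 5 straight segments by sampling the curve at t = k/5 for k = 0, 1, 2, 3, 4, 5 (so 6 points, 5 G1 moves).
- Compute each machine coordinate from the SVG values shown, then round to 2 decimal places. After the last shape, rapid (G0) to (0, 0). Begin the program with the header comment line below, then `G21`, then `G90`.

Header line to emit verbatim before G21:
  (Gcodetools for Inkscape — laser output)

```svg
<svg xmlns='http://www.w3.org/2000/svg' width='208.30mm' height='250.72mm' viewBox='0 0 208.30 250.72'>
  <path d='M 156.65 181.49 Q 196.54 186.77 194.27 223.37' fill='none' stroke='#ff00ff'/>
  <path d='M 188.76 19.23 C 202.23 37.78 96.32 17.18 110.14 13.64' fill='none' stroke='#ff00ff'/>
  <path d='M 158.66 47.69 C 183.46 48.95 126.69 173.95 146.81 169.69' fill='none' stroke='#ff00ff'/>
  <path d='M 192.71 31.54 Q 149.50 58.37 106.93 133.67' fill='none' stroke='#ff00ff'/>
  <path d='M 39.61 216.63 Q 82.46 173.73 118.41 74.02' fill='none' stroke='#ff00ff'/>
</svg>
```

Since the viewBox matches the mm dimensions, user units are millimetres directly. The only transform is the Y-flip y_m = 250.72 − y_svg.

Shape 1 is a quadratic bezier drawn with `<path>`. Its stroke #ff00ff means score at S478, F1937. After flipping Y the toolpath is (156.65,69.23) → (170.92,65.87) → (181.82,59.99) → (189.34,51.62) → (193.49,40.74) → (194.27,27.35).

Shape 2 is a cubic bezier drawn with `<path>`. Its stroke #ff00ff means score at S478, F1937. After flipping Y the toolpath is (188.76,231.49) → (184.43,224.61) → (162.92,224.42) → (135.72,228.24) → (114.30,233.36) → (110.14,237.08).

Shape 3 is a cubic bezier drawn with `<path>`. Its stroke #ff00ff means score at S478, F1937. After flipping Y the toolpath is (158.66,203.03) → (165.02,189.45) → (159.41,158.31) → (149.43,121.77) → (142.70,91.96) → (146.81,81.03).

Shape 4 is a quadratic bezier drawn with `<path>`. Its stroke #ff00ff means score at S478, F1937. After flipping Y the toolpath is (192.71,219.18) → (175.45,206.51) → (158.24,189.96) → (141.09,169.53) → (123.98,145.23) → (106.93,117.05).

Shape 5 is a quadratic bezier drawn with `<path>`. Its stroke #ff00ff means score at S478, F1937. After flipping Y the toolpath is (39.61,34.09) → (56.47,53.52) → (72.79,77.50) → (88.55,106.02) → (103.75,139.09) → (118.41,176.70).

(Gcodetools for Inkscape — laser output)
G21
G90
G0 X156.65 Y69.23
M3 S478
G01 X170.92 Y65.87 F1937
G01 X181.82 Y59.99 F1937
G01 X189.34 Y51.62 F1937
G01 X193.49 Y40.74 F1937
G01 X194.27 Y27.35 F1937
M5
G0 X188.76 Y231.49
M3 S478
G01 X184.43 Y224.61 F1937
G01 X162.92 Y224.42 F1937
G01 X135.72 Y228.24 F1937
G01 X114.30 Y233.36 F1937
G01 X110.14 Y237.08 F1937
M5
G0 X158.66 Y203.03
M3 S478
G01 X165.02 Y189.45 F1937
G01 X159.41 Y158.31 F1937
G01 X149.43 Y121.77 F1937
G01 X142.70 Y91.96 F1937
G01 X146.81 Y81.03 F1937
M5
G0 X192.71 Y219.18
M3 S478
G01 X175.45 Y206.51 F1937
G01 X158.24 Y189.96 F1937
G01 X141.09 Y169.53 F1937
G01 X123.98 Y145.23 F1937
G01 X106.93 Y117.05 F1937
M5
G0 X39.61 Y34.09
M3 S478
G01 X56.47 Y53.52 F1937
G01 X72.79 Y77.50 F1937
G01 X88.55 Y106.02 F1937
G01 X103.75 Y139.09 F1937
G01 X118.41 Y176.70 F1937
M5
G0 X0.00 Y0.00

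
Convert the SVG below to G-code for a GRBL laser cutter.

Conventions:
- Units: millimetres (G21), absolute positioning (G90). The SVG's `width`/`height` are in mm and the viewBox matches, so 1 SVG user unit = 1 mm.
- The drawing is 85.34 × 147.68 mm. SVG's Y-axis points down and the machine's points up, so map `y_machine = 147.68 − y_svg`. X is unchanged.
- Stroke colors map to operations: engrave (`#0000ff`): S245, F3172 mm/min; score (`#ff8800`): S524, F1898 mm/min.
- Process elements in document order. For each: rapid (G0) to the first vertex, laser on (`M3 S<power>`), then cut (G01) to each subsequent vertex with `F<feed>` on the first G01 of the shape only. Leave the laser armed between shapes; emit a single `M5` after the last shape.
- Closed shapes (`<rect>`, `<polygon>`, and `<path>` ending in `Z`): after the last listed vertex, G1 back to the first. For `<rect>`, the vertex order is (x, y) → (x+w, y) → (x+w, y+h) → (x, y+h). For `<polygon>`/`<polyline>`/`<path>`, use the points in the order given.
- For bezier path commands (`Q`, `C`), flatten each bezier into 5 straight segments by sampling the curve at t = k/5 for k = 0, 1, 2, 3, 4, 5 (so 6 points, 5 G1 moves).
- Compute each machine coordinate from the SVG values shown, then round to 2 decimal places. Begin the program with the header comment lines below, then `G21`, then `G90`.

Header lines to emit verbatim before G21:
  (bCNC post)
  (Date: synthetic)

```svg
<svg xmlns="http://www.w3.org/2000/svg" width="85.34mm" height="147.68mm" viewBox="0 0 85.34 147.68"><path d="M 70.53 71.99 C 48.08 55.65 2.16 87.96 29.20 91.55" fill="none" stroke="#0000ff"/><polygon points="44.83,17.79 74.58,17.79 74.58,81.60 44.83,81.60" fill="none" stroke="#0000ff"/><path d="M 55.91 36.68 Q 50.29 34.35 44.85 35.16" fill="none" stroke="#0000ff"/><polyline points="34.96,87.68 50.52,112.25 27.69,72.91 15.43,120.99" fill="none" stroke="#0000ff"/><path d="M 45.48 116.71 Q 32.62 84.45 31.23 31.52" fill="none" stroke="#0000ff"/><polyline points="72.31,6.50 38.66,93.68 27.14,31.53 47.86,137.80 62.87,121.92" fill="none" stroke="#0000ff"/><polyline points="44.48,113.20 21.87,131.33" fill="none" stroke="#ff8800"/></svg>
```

Since the viewBox matches the mm dimensions, user units are millimetres directly. The only transform is the Y-flip y_m = 147.68 − y_svg.

Shape 1 is a cubic bezier drawn with `<path>`. Its stroke #0000ff means engrave at S245, F3172. After flipping Y the toolpath is (70.53,75.69) → (55.02,80.27) → (38.50,76.90) → (25.60,69.27) → (20.96,61.11) → (29.20,56.13).

Shape 2 is a rectangle drawn with `<polygon>`. Its stroke #0000ff means engrave at S245, F3172. After flipping Y the toolpath is (44.83,129.89) → (74.58,129.89) → (74.58,66.08) → (44.83,66.08) → (44.83,129.89), returning to the start.

Shape 3 is a quadratic bezier drawn with `<path>`. Its stroke #0000ff means engrave at S245, F3172. After flipping Y the toolpath is (55.91,111.00) → (53.67,111.81) → (51.44,112.36) → (49.23,112.67) → (47.03,112.72) → (44.85,112.52).

Shape 4 is a open polyline drawn with `<polyline>`. Its stroke #0000ff means engrave at S245, F3172. After flipping Y the toolpath is (34.96,60.00) → (50.52,35.43) → (27.69,74.77) → (15.43,26.69).

Shape 5 is a quadratic bezier drawn with `<path>`. Its stroke #0000ff means engrave at S245, F3172. After flipping Y the toolpath is (45.48,30.97) → (40.79,44.70) → (37.03,60.09) → (34.18,77.12) → (32.24,95.81) → (31.23,116.16).

Shape 6 is a open polyline drawn with `<polyline>`. Its stroke #0000ff means engrave at S245, F3172. After flipping Y the toolpath is (72.31,141.18) → (38.66,54.00) → (27.14,116.15) → (47.86,9.88) → (62.87,25.76).

Shape 7 is a line segment drawn with `<polyline>`. Its stroke #ff8800 means score at S524, F1898. After flipping Y the toolpath is (44.48,34.48) → (21.87,16.35).

(bCNC post)
(Date: synthetic)
G21
G90
G0 X70.53 Y75.69
M3 S245
G01 X55.02 Y80.27 F3172
G01 X38.50 Y76.90
G01 X25.60 Y69.27
G01 X20.96 Y61.11
G01 X29.20 Y56.13
G0 X44.83 Y129.89
M3 S245
G01 X74.58 Y129.89 F3172
G01 X74.58 Y66.08
G01 X44.83 Y66.08
G01 X44.83 Y129.89
G0 X55.91 Y111.00
M3 S245
G01 X53.67 Y111.81 F3172
G01 X51.44 Y112.36
G01 X49.23 Y112.67
G01 X47.03 Y112.72
G01 X44.85 Y112.52
G0 X34.96 Y60.00
M3 S245
G01 X50.52 Y35.43 F3172
G01 X27.69 Y74.77
G01 X15.43 Y26.69
G0 X45.48 Y30.97
M3 S245
G01 X40.79 Y44.70 F3172
G01 X37.03 Y60.09
G01 X34.18 Y77.12
G01 X32.24 Y95.81
G01 X31.23 Y116.16
G0 X72.31 Y141.18
M3 S245
G01 X38.66 Y54.00 F3172
G01 X27.14 Y116.15
G01 X47.86 Y9.88
G01 X62.87 Y25.76
G0 X44.48 Y34.48
M3 S524
G01 X21.87 Y16.35 F1898
M5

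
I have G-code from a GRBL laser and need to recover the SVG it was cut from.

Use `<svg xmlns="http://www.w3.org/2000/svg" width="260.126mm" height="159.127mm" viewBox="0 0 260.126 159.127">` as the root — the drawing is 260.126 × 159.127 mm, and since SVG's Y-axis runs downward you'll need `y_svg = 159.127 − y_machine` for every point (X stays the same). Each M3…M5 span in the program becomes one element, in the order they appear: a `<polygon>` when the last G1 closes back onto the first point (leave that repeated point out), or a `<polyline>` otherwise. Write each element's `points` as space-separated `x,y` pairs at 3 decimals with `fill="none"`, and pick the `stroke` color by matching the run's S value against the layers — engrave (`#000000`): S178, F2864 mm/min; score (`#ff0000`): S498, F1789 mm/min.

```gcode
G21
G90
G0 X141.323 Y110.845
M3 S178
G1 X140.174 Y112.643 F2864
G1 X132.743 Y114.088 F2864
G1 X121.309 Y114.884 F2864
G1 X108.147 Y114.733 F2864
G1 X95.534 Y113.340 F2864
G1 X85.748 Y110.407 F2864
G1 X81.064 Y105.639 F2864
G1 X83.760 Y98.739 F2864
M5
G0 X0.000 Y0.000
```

y_svg = 159.127 − y_m. Every run uses S178, so all elements get stroke `#000000` (engrave).

[1] open run; points: 141.323,48.282 140.174,46.484 132.743,45.039 121.309,44.243 108.147,44.394 95.534,45.787 85.748,48.720 81.064,53.488 83.760,60.388

<svg xmlns="http://www.w3.org/2000/svg" width="260.126mm" height="159.127mm" viewBox="0 0 260.126 159.127">
  <polyline points="141.323,48.282 140.174,46.484 132.743,45.039 121.309,44.243 108.147,44.394 95.534,45.787 85.748,48.720 81.064,53.488 83.760,60.388" fill="none" stroke="#000000"/>
</svg>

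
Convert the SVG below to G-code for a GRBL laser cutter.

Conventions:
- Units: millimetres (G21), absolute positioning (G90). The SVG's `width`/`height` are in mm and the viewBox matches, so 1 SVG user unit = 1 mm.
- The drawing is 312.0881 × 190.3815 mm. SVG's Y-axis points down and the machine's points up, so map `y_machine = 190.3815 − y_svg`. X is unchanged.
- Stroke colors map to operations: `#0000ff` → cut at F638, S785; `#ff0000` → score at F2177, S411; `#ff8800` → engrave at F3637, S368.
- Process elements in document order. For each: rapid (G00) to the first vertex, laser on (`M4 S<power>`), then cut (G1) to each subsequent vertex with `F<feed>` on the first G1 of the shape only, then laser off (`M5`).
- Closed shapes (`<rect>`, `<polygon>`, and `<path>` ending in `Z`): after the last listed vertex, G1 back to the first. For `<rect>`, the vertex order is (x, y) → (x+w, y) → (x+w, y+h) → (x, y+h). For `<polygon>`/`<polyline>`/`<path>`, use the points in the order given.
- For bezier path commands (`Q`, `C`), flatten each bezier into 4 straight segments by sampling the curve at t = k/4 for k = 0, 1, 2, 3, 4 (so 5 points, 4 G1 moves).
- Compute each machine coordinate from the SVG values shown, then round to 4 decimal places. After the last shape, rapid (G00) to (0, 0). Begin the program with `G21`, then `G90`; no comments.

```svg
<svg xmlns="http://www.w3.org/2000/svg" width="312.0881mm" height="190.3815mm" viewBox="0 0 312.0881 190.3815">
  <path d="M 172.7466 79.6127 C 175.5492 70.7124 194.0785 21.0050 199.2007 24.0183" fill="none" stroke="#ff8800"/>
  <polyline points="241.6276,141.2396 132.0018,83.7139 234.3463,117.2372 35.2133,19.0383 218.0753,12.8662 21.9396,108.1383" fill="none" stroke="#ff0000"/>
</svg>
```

1 u = 1 mm; y_m = 190.3815 − y.

[1] `<path>` cubic bezier, #ff8800→engrave S368 F3637: (172.7466,110.7688) → (177.3421,123.6340) → (185.1038,143.0336) → (193.3004,160.1994) → (199.2007,166.3632)

[2] `<polyline>` open polyline, #ff0000→score S411 F2177: (241.6276,49.1419) → (132.0018,106.6676) → (234.3463,73.1443) → (35.2133,171.3432) → (218.0753,177.5153) → (21.9396,82.2432)

G21
G90
G00 X172.7466 Y110.7688
M4 S368
G1 X177.3421 Y123.6340 F3637
G1 X185.1038 Y143.0336
G1 X193.3004 Y160.1994
G1 X199.2007 Y166.3632
M5
G00 X241.6276 Y49.1419
M4 S411
G1 X132.0018 Y106.6676 F2177
G1 X234.3463 Y73.1443
G1 X35.2133 Y171.3432
G1 X218.0753 Y177.5153
G1 X21.9396 Y82.2432
M5
G00 X0.0000 Y0.0000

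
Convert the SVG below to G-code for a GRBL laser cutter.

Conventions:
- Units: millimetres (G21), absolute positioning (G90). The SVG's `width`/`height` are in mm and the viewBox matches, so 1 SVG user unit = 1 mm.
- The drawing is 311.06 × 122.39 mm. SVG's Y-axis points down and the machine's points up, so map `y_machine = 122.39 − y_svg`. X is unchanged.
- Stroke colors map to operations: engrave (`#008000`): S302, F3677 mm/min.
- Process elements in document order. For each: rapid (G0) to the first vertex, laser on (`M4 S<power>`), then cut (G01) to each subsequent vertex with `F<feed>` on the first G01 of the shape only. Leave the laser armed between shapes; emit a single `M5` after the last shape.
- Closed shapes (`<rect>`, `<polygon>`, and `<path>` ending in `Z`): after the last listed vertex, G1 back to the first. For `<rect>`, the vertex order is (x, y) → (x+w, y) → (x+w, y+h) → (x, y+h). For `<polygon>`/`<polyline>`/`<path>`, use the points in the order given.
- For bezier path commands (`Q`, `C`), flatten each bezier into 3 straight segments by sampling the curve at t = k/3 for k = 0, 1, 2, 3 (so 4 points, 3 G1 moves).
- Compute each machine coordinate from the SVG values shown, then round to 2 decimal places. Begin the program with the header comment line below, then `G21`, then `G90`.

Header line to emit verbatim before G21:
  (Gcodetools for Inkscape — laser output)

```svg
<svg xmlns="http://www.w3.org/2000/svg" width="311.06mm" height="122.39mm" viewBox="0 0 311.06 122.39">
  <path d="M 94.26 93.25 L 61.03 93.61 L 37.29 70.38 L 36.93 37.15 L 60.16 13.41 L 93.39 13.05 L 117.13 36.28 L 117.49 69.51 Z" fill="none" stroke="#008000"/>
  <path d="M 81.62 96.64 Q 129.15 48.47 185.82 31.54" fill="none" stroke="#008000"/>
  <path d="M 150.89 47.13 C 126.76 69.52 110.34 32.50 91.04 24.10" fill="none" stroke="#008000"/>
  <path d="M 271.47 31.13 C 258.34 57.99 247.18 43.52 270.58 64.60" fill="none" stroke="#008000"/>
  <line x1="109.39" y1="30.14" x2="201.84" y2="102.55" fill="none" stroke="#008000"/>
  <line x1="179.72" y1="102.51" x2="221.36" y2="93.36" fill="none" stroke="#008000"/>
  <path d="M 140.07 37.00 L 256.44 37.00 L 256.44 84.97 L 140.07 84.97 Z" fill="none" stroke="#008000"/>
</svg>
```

Since the viewBox matches the mm dimensions, user units are millimetres directly. The only transform is the Y-flip y_m = 122.39 − y_svg.

Shape 1 is a regular polygon drawn with `<path>`. Its stroke #008000 means engrave at S302, F3677. After flipping Y the toolpath is (94.26,29.14) → (61.03,28.78) → (37.29,52.01) → (36.93,85.24) → (60.16,108.98) → (93.39,109.34) → (117.13,86.11) → (117.49,52.88) → (94.26,29.14), returning to the start.

Shape 2 is a quadratic bezier drawn with `<path>`. Its stroke #008000 means engrave at S302, F3677. After flipping Y the toolpath is (81.62,25.75) → (114.32,54.39) → (149.06,76.09) → (185.82,90.85).

Shape 3 is a cubic bezier drawn with `<path>`. Its stroke #008000 means engrave at S302, F3677. After flipping Y the toolpath is (150.89,75.26) → (128.94,69.41) → (109.77,83.61) → (91.04,98.29).

Shape 4 is a cubic bezier drawn with `<path>`. Its stroke #008000 means engrave at S302, F3677. After flipping Y the toolpath is (271.47,91.26) → (260.20,75.33) → (257.49,69.87) → (270.58,57.79).

Shape 5 is a line segment drawn with `<line>`. Its stroke #008000 means engrave at S302, F3677. After flipping Y the toolpath is (109.39,92.25) → (201.84,19.84).

Shape 6 is a line segment drawn with `<line>`. Its stroke #008000 means engrave at S302, F3677. After flipping Y the toolpath is (179.72,19.88) → (221.36,29.03).

Shape 7 is a rectangle drawn with `<path>`. Its stroke #008000 means engrave at S302, F3677. After flipping Y the toolpath is (140.07,85.39) → (256.44,85.39) → (256.44,37.42) → (140.07,37.42) → (140.07,85.39), returning to the start.

(Gcodetools for Inkscape — laser output)
G21
G90
G0 X94.26 Y29.14
M4 S302
G01 X61.03 Y28.78 F3677
G01 X37.29 Y52.01
G01 X36.93 Y85.24
G01 X60.16 Y108.98
G01 X93.39 Y109.34
G01 X117.13 Y86.11
G01 X117.49 Y52.88
G01 X94.26 Y29.14
G0 X81.62 Y25.75
M4 S302
G01 X114.32 Y54.39 F3677
G01 X149.06 Y76.09
G01 X185.82 Y90.85
G0 X150.89 Y75.26
M4 S302
G01 X128.94 Y69.41 F3677
G01 X109.77 Y83.61
G01 X91.04 Y98.29
G0 X271.47 Y91.26
M4 S302
G01 X260.20 Y75.33 F3677
G01 X257.49 Y69.87
G01 X270.58 Y57.79
G0 X109.39 Y92.25
M4 S302
G01 X201.84 Y19.84 F3677
G0 X179.72 Y19.88
M4 S302
G01 X221.36 Y29.03 F3677
G0 X140.07 Y85.39
M4 S302
G01 X256.44 Y85.39 F3677
G01 X256.44 Y37.42
G01 X140.07 Y37.42
G01 X140.07 Y85.39
M5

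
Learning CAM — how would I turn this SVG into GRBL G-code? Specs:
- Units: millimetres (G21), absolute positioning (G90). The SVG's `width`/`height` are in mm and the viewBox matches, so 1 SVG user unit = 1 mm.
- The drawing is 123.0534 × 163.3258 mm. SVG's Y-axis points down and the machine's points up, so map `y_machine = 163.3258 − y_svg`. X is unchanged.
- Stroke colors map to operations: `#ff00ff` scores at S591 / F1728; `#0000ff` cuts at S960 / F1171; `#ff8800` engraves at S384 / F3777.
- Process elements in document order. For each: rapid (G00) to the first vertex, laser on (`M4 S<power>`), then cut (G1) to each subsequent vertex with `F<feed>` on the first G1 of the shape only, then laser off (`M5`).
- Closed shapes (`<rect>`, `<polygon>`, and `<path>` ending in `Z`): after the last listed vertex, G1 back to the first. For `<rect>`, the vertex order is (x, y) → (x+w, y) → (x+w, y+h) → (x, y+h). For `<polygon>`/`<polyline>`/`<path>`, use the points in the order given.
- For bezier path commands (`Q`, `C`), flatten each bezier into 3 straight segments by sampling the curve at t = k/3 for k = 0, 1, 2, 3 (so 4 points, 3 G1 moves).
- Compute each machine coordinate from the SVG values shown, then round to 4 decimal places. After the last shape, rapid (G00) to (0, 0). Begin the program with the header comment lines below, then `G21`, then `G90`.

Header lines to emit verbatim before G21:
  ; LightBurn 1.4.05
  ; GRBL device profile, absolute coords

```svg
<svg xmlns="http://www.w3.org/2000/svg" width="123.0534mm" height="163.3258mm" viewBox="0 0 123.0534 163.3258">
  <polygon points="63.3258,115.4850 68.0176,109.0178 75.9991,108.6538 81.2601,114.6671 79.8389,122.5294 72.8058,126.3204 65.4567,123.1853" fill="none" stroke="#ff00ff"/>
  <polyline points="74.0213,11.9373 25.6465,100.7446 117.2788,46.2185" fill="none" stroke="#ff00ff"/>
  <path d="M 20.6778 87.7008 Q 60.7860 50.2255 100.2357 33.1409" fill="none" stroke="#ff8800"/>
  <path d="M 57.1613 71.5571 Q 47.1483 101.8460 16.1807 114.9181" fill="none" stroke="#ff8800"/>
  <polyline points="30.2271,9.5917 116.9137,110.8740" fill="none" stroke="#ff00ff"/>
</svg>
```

1 u = 1 mm; y_m = 163.3258 − y.

[1] `<polygon>` regular polygon, #ff00ff→score S591 F1728: (63.3258,47.8408) → (68.0176,54.3080) → (75.9991,54.6720) → (81.2601,48.6587) → (79.8389,40.7964) → (72.8058,37.0054) → (65.4567,40.1405) → (63.3258,47.8408) (closed)

[2] `<polyline>` open polyline, #ff00ff→score S591 F1728: (74.0213,151.3885) → (25.6465,62.5812) → (117.2788,117.1073)

[3] `<path>` quadratic bezier, #ff8800→engrave S384 F3777: (20.6778,75.6250) → (47.3434,98.3429) → (73.8627,116.5295) → (100.2357,130.1849)

[4] `<path>` quadratic bezier, #ff8800→engrave S384 F3777: (57.1613,91.7687) → (48.1577,73.4891) → (34.4975,59.0354) → (16.1807,48.4077)

[5] `<polyline>` line segment, #ff00ff→score S591 F1728: (30.2271,153.7341) → (116.9137,52.4518)

; LightBurn 1.4.05
; GRBL device profile, absolute coords
G21
G90
G00 X63.3258 Y47.8408
M4 S591
G1 X68.0176 Y54.3080 F1728
G1 X75.9991 Y54.6720
G1 X81.2601 Y48.6587
G1 X79.8389 Y40.7964
G1 X72.8058 Y37.0054
G1 X65.4567 Y40.1405
G1 X63.3258 Y47.8408
M5
G00 X74.0213 Y151.3885
M4 S591
G1 X25.6465 Y62.5812 F1728
G1 X117.2788 Y117.1073
M5
G00 X20.6778 Y75.6250
M4 S384
G1 X47.3434 Y98.3429 F3777
G1 X73.8627 Y116.5295
G1 X100.2357 Y130.1849
M5
G00 X57.1613 Y91.7687
M4 S384
G1 X48.1577 Y73.4891 F3777
G1 X34.4975 Y59.0354
G1 X16.1807 Y48.4077
M5
G00 X30.2271 Y153.7341
M4 S591
G1 X116.9137 Y52.4518 F1728
M5
G00 X0.0000 Y0.0000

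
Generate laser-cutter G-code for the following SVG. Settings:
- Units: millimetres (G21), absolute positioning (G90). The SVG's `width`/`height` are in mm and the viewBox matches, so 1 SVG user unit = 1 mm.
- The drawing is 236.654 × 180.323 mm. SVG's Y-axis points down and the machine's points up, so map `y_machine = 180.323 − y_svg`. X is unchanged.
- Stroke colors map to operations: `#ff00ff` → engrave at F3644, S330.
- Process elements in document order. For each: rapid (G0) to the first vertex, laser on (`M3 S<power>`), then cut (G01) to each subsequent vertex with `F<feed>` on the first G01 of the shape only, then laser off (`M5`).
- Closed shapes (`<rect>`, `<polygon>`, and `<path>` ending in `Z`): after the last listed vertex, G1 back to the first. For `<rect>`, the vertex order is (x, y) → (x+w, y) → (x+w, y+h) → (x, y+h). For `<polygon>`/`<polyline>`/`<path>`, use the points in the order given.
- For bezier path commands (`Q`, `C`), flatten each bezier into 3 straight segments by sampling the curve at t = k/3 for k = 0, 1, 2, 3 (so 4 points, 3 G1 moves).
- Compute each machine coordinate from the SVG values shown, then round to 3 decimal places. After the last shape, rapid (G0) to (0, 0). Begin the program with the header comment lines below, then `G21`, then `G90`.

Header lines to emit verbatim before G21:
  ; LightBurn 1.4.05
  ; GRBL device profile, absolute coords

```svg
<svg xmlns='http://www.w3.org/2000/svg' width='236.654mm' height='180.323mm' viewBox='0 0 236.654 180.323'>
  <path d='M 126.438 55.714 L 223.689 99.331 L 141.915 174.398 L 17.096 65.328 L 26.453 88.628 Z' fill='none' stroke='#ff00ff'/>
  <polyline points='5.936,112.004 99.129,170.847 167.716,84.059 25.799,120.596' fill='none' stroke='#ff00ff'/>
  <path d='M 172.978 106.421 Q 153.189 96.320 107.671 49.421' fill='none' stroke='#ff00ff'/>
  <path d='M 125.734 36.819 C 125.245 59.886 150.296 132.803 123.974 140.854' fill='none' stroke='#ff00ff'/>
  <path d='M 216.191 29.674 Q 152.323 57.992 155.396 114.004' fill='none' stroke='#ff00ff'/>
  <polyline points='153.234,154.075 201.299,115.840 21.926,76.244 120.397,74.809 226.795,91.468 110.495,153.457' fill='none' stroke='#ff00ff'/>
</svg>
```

1 u = 1 mm; y_m = 180.323 − y.

[1] `<path>` closed polygon, #ff00ff→engrave S330 F3644: (126.438,124.609) → (223.689,80.992) → (141.915,5.925) → (17.096,114.995) → (26.453,91.695) → (126.438,124.609) (closed)

[2] `<polyline>` open polyline, #ff00ff→engrave S330 F3644: (5.936,68.319) → (99.129,9.476) → (167.716,96.264) → (25.799,59.727)

[3] `<path>` quadratic bezier, #ff00ff→engrave S330 F3644: (172.978,73.902) → (156.927,84.725) → (135.158,103.725) → (107.671,130.902)

[4] `<path>` cubic bezier, #ff00ff→engrave S330 F3644: (125.734,143.504) → (130.910,108.069) → (136.020,64.893) → (123.974,39.469)

[5] `<path>` quadratic bezier, #ff00ff→engrave S330 F3644: (216.191,150.649) → (181.050,128.693) → (160.785,100.583) → (155.396,66.319)

[6] `<polyline>` open polyline, #ff00ff→engrave S330 F3644: (153.234,26.248) → (201.299,64.483) → (21.926,104.079) → (120.397,105.514) → (226.795,88.855) → (110.495,26.866)

; LightBurn 1.4.05
; GRBL device profile, absolute coords
G21
G90
G0 X126.438 Y124.609
M3 S330
G01 X223.689 Y80.992 F3644
G01 X141.915 Y5.925
G01 X17.096 Y114.995
G01 X26.453 Y91.695
G01 X126.438 Y124.609
M5
G0 X5.936 Y68.319
M3 S330
G01 X99.129 Y9.476 F3644
G01 X167.716 Y96.264
G01 X25.799 Y59.727
M5
G0 X172.978 Y73.902
M3 S330
G01 X156.927 Y84.725 F3644
G01 X135.158 Y103.725
G01 X107.671 Y130.902
M5
G0 X125.734 Y143.504
M3 S330
G01 X130.910 Y108.069 F3644
G01 X136.020 Y64.893
G01 X123.974 Y39.469
M5
G0 X216.191 Y150.649
M3 S330
G01 X181.050 Y128.693 F3644
G01 X160.785 Y100.583
G01 X155.396 Y66.319
M5
G0 X153.234 Y26.248
M3 S330
G01 X201.299 Y64.483 F3644
G01 X21.926 Y104.079
G01 X120.397 Y105.514
G01 X226.795 Y88.855
G01 X110.495 Y26.866
M5
G0 X0.000 Y0.000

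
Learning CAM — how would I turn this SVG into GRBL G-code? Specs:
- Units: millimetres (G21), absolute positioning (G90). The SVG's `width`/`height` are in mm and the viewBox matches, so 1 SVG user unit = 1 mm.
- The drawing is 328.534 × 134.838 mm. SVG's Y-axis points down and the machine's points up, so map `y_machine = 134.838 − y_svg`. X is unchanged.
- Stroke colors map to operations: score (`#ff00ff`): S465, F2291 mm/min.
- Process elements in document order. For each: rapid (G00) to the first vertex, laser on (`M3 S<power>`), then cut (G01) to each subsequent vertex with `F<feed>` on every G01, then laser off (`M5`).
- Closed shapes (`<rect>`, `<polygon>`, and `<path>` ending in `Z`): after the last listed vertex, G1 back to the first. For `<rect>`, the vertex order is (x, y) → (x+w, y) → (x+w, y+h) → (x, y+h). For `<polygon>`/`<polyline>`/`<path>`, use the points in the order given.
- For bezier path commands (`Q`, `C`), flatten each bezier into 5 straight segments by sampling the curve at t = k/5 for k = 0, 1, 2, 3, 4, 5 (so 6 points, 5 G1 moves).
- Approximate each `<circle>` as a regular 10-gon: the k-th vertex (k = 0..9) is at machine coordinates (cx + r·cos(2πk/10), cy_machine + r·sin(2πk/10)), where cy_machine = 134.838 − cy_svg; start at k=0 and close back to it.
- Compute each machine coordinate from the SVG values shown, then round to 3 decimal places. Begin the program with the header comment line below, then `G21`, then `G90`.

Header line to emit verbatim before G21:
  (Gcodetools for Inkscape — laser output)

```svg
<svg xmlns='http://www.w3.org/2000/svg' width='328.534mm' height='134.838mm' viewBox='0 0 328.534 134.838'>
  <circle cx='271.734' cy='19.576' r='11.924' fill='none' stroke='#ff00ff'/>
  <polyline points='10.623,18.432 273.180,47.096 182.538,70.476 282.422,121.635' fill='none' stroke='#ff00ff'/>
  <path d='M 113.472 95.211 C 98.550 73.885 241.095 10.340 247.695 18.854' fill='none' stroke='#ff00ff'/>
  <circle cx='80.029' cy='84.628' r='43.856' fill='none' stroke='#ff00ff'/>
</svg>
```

viewBox `0 0 328.534 134.838` with mm width/height → 1 unit = 1 mm. Flip: y_m = 134.838 − y_svg.

**Shape 1** — `<circle>` circle, stroke `#ff00ff` → score (S465, F2291). Machine vertices: (283.658,115.262) → (281.381,122.271) → (275.419,126.602) → (268.049,126.602) → (262.087,122.271) → (259.810,115.262) → (262.087,108.253) → (268.049,103.922) → (275.419,103.922) → (281.381,108.253) → (283.658,115.262). Closed: final G1 returns to the first vertex.

**Shape 2** — `<polyline>` open polyline, stroke `#ff00ff` → score (S465, F2291). Machine vertices: (10.623,116.406) → (273.180,87.742) → (182.538,64.362) → (282.422,13.203). Open path.

**Shape 3** — `<path>` cubic bezier, stroke `#ff00ff` → score (S465, F2291). Control points (SVG): P0=(113.472,95.211), P1=(98.550,73.885), P2=(241.095,10.340), P3=(247.695,18.854); sampled at t=k/5. Machine vertices: (113.472,39.627) → (121.068,56.575) → (152.371,78.170) → (193.300,98.926) → (229.769,113.360) → (247.695,115.984). Open path.

**Shape 4** — `<circle>` circle, stroke `#ff00ff` → score (S465, F2291). Machine vertices: (123.885,50.210) → (115.509,75.988) → (93.581,91.920) → (66.477,91.920) → (44.549,75.988) → (36.173,50.210) → (44.549,24.432) → (66.477,8.500) → (93.581,8.500) → (115.509,24.432) → (123.885,50.210). Closed: final G1 returns to the first vertex.

(Gcodetools for Inkscape — laser output)
G21
G90
G00 X283.658 Y115.262
M3 S465
G01 X281.381 Y122.271 F2291
G01 X275.419 Y126.602 F2291
G01 X268.049 Y126.602 F2291
G01 X262.087 Y122.271 F2291
G01 X259.810 Y115.262 F2291
G01 X262.087 Y108.253 F2291
G01 X268.049 Y103.922 F2291
G01 X275.419 Y103.922 F2291
G01 X281.381 Y108.253 F2291
G01 X283.658 Y115.262 F2291
M5
G00 X10.623 Y116.406
M3 S465
G01 X273.180 Y87.742 F2291
G01 X182.538 Y64.362 F2291
G01 X282.422 Y13.203 F2291
M5
G00 X113.472 Y39.627
M3 S465
G01 X121.068 Y56.575 F2291
G01 X152.371 Y78.170 F2291
G01 X193.300 Y98.926 F2291
G01 X229.769 Y113.360 F2291
G01 X247.695 Y115.984 F2291
M5
G00 X123.885 Y50.210
M3 S465
G01 X115.509 Y75.988 F2291
G01 X93.581 Y91.920 F2291
G01 X66.477 Y91.920 F2291
G01 X44.549 Y75.988 F2291
G01 X36.173 Y50.210 F2291
G01 X44.549 Y24.432 F2291
G01 X66.477 Y8.500 F2291
G01 X93.581 Y8.500 F2291
G01 X115.509 Y24.432 F2291
G01 X123.885 Y50.210 F2291
M5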